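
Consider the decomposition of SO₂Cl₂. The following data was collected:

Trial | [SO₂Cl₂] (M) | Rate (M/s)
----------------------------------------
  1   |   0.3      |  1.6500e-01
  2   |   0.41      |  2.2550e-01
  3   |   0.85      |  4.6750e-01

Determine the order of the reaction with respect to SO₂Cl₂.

first order (1)

Step 1: Compare trials to find order n where rate₂/rate₁ = ([SO₂Cl₂]₂/[SO₂Cl₂]₁)^n
Step 2: rate₂/rate₁ = 2.2550e-01/1.6500e-01 = 1.367
Step 3: [SO₂Cl₂]₂/[SO₂Cl₂]₁ = 0.41/0.3 = 1.367
Step 4: n = ln(1.367)/ln(1.367) = 1.00 ≈ 1
Step 5: The reaction is first order in SO₂Cl₂.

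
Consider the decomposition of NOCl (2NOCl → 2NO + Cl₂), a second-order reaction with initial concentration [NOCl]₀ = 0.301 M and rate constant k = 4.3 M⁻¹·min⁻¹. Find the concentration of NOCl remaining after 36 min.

0.006324 M

Step 1: For a second-order reaction: 1/[NOCl] = 1/[NOCl]₀ + kt
Step 2: 1/[NOCl] = 1/0.301 + 4.3 × 36
Step 3: 1/[NOCl] = 3.322 + 154.8 = 158.1
Step 4: [NOCl] = 1/158.1 = 0.006324 M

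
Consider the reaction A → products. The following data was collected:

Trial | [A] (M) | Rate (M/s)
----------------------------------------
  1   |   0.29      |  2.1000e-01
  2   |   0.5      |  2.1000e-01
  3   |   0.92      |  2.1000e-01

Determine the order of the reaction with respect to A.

zeroth order (0)

Step 1: Compare trials - when concentration changes, rate stays constant.
Step 2: rate₂/rate₁ = 2.1000e-01/2.1000e-01 = 1
Step 3: [A]₂/[A]₁ = 0.5/0.29 = 1.724
Step 4: Since rate ratio ≈ (conc ratio)^0, the reaction is zeroth order.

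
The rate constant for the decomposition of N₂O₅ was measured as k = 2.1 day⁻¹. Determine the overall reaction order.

first order (1)

Step 1: The units of k for an nth-order reaction are (concentration)^(1-n)·(time)⁻¹.
Step 2: Here k has units day⁻¹, so the concentration exponent is 0.
Step 3: 1 - n = 0 ⇒ n = 1. The reaction is first order.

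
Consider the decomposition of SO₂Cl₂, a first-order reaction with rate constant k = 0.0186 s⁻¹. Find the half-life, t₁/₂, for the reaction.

37.27 s

Step 1: For a first-order reaction, t₁/₂ = ln(2)/k
Step 2: t₁/₂ = ln(2)/0.0186
Step 3: t₁/₂ = 0.6931/0.0186 = 37.27 s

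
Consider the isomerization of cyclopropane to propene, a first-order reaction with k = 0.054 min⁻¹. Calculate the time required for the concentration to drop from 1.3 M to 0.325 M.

25.67 min

Step 1: For first-order: t = ln([cyclopropane]₀/[cyclopropane])/k
Step 2: t = ln(1.3/0.325)/0.054
Step 3: t = ln(4)/0.054
Step 4: t = 1.386/0.054 = 25.67 min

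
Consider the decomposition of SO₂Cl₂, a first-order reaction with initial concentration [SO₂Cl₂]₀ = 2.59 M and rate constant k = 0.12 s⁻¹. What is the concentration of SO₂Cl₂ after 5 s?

1.421 M

Step 1: For a first-order reaction: [SO₂Cl₂] = [SO₂Cl₂]₀ × e^(-kt)
Step 2: [SO₂Cl₂] = 2.59 × e^(-0.12 × 5)
Step 3: [SO₂Cl₂] = 2.59 × e^(-0.6)
Step 4: [SO₂Cl₂] = 2.59 × 0.548812 = 1.421 M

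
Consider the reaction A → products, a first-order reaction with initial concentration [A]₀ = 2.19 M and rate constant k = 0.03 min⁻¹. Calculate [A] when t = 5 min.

1.885 M

Step 1: For a first-order reaction: [A] = [A]₀ × e^(-kt)
Step 2: [A] = 2.19 × e^(-0.03 × 5)
Step 3: [A] = 2.19 × e^(-0.15)
Step 4: [A] = 2.19 × 0.860708 = 1.885 M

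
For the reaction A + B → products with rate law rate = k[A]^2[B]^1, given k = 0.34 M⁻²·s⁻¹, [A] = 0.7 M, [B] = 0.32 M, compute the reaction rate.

0.05331 M/s

Step 1: The rate law is rate = k[A]^2[B]^1
Step 2: Substitute: rate = 0.34 × (0.7)^2 × (0.32)^1
Step 3: rate = 0.34 × 0.49 × 0.32 = 0.053312 M/s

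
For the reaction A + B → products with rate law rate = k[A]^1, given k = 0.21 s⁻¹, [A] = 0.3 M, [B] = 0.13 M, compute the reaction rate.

0.063 M/s

Step 1: The rate law is rate = k[A]^1
Step 2: Note that the rate does not depend on [B] (zero order in B).
Step 3: rate = 0.21 × (0.3)^1 = 0.063 M/s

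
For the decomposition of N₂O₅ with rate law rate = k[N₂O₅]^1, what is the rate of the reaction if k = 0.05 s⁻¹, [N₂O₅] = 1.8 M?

0.09 M/s

Step 1: Identify the rate law: rate = k[N₂O₅]^1
Step 2: Substitute values: rate = 0.05 × (1.8)^1
Step 3: Calculate: rate = 0.05 × 1.8 = 0.09 M/s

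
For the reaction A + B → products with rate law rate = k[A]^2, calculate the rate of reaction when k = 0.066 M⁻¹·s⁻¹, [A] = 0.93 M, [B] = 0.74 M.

0.05708 M/s

Step 1: The rate law is rate = k[A]^2
Step 2: Note that the rate does not depend on [B] (zero order in B).
Step 3: rate = 0.066 × (0.93)^2 = 0.0570834 M/s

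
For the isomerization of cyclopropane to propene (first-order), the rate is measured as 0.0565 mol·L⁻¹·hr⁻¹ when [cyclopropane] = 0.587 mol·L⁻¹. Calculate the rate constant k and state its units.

0.09625 hr⁻¹

Step 1: rate = k[cyclopropane]^1, so k = rate / [cyclopropane]^1.
Step 2: k = 0.0565 / (0.587)^1 = 0.0565 / 0.587.
Step 3: k = 0.09625 hr⁻¹.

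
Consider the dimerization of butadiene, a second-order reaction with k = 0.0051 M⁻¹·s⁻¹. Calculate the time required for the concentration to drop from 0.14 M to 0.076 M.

1179 s

Step 1: For second-order: t = (1/[C₄H₆] - 1/[C₄H₆]₀)/k
Step 2: t = (1/0.076 - 1/0.14)/0.0051
Step 3: t = (13.16 - 7.143)/0.0051
Step 4: t = 6.015/0.0051 = 1179 s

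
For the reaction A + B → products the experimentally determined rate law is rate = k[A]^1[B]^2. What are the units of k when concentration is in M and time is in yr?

M⁻²·yr⁻¹

Step 1: Overall order = 1 + 2 = 3.
Step 2: rate has units M·yr⁻¹; [A]^1[B]^2 has units M^3.
Step 3: k = rate/([A]^1[B]^2), so units of k = M^(1-3)·yr⁻¹ = M⁻²·yr⁻¹.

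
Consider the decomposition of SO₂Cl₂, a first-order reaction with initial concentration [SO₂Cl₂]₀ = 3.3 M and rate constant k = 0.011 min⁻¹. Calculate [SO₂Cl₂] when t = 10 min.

2.956 M

Step 1: For a first-order reaction: [SO₂Cl₂] = [SO₂Cl₂]₀ × e^(-kt)
Step 2: [SO₂Cl₂] = 3.3 × e^(-0.011 × 10)
Step 3: [SO₂Cl₂] = 3.3 × e^(-0.11)
Step 4: [SO₂Cl₂] = 3.3 × 0.895834 = 2.956 M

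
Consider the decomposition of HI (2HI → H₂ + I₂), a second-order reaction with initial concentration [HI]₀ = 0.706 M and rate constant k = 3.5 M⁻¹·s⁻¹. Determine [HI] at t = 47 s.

0.006027 M

Step 1: For a second-order reaction: 1/[HI] = 1/[HI]₀ + kt
Step 2: 1/[HI] = 1/0.706 + 3.5 × 47
Step 3: 1/[HI] = 1.416 + 164.5 = 165.9
Step 4: [HI] = 1/165.9 = 0.006027 M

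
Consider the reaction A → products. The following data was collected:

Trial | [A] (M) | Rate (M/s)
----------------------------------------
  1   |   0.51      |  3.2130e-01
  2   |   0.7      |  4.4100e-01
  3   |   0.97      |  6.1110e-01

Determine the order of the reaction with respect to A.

first order (1)

Step 1: Compare trials to find order n where rate₂/rate₁ = ([A]₂/[A]₁)^n
Step 2: rate₂/rate₁ = 4.4100e-01/3.2130e-01 = 1.373
Step 3: [A]₂/[A]₁ = 0.7/0.51 = 1.373
Step 4: n = ln(1.373)/ln(1.373) = 1.00 ≈ 1
Step 5: The reaction is first order in A.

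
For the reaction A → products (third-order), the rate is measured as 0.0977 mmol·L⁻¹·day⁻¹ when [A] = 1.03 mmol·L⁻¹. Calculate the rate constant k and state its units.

0.08941 (mmol·L⁻¹)⁻²·day⁻¹

Step 1: rate = k[A]^3, so k = rate / [A]^3.
Step 2: k = 0.0977 / (1.03)^3 = 0.0977 / 1.093.
Step 3: k = 0.08941 (mmol·L⁻¹)⁻²·day⁻¹.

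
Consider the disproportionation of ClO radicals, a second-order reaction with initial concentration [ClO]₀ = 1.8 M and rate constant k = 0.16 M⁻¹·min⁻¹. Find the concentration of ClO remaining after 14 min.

0.3577 M

Step 1: For a second-order reaction: 1/[ClO] = 1/[ClO]₀ + kt
Step 2: 1/[ClO] = 1/1.8 + 0.16 × 14
Step 3: 1/[ClO] = 0.5556 + 2.24 = 2.796
Step 4: [ClO] = 1/2.796 = 0.3577 M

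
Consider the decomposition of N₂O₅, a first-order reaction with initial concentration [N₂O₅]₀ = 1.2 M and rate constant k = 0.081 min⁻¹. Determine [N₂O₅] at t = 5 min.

0.8004 M

Step 1: For a first-order reaction: [N₂O₅] = [N₂O₅]₀ × e^(-kt)
Step 2: [N₂O₅] = 1.2 × e^(-0.081 × 5)
Step 3: [N₂O₅] = 1.2 × e^(-0.405)
Step 4: [N₂O₅] = 1.2 × 0.666977 = 0.8004 M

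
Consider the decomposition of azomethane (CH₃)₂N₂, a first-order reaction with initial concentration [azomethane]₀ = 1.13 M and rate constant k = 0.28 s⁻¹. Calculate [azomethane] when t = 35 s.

6.266e-05 M

Step 1: For a first-order reaction: [azomethane] = [azomethane]₀ × e^(-kt)
Step 2: [azomethane] = 1.13 × e^(-0.28 × 35)
Step 3: [azomethane] = 1.13 × e^(-9.8)
Step 4: [azomethane] = 1.13 × 5.54516e-05 = 6.266e-05 M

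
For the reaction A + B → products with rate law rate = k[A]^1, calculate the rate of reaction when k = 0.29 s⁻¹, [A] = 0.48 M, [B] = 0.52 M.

0.1392 M/s

Step 1: The rate law is rate = k[A]^1
Step 2: Note that the rate does not depend on [B] (zero order in B).
Step 3: rate = 0.29 × (0.48)^1 = 0.1392 M/s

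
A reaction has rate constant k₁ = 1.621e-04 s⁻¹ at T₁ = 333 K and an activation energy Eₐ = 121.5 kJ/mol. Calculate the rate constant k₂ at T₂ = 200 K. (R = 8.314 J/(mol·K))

3.431e-17 s⁻¹

Step 1: Use the two-temperature Arrhenius form: ln(k₂/k₁) = -Eₐ/R × (1/T₂ - 1/T₁)
Step 2: Convert Eₐ to J/mol: 121.5 kJ/mol = 121500 J/mol
Step 3: 1/T₂ - 1/T₁ = 1/200 - 1/333 = 1.996997e-03 K⁻¹
Step 4: ln(k₂/k₁) = -121500/8.314 × 1.996997e-03 = -29.18392
Step 5: k₂ = k₁ × exp(-29.18392) = 1.621e-04 × 2.11634e-13 = 3.431e-17 s⁻¹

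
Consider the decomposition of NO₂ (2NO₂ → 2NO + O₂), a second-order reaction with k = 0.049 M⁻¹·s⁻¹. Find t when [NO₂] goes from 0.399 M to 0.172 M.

67.5 s

Step 1: For second-order: t = (1/[NO₂] - 1/[NO₂]₀)/k
Step 2: t = (1/0.172 - 1/0.399)/0.049
Step 3: t = (5.814 - 2.506)/0.049
Step 4: t = 3.308/0.049 = 67.5 s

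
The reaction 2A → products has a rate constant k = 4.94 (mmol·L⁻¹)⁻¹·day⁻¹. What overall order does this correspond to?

second order (2)

Step 1: The units of k for an nth-order reaction are (concentration)^(1-n)·(time)⁻¹.
Step 2: Here k has units (mmol·L⁻¹)⁻¹·day⁻¹, so the concentration exponent is -1.
Step 3: 1 - n = -1 ⇒ n = 2. The reaction is second order.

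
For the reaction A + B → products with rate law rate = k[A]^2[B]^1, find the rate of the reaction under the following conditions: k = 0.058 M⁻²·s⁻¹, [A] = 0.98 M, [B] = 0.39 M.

0.02172 M/s

Step 1: The rate law is rate = k[A]^2[B]^1
Step 2: Substitute: rate = 0.058 × (0.98)^2 × (0.39)^1
Step 3: rate = 0.058 × 0.9604 × 0.39 = 0.0217242 M/s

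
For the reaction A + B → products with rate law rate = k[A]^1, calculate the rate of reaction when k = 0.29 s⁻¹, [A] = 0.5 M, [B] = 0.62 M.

0.145 M/s

Step 1: The rate law is rate = k[A]^1
Step 2: Note that the rate does not depend on [B] (zero order in B).
Step 3: rate = 0.29 × (0.5)^1 = 0.145 M/s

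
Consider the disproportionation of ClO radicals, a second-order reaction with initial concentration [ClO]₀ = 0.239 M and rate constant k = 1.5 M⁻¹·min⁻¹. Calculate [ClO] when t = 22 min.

0.02689 M

Step 1: For a second-order reaction: 1/[ClO] = 1/[ClO]₀ + kt
Step 2: 1/[ClO] = 1/0.239 + 1.5 × 22
Step 3: 1/[ClO] = 4.184 + 33 = 37.18
Step 4: [ClO] = 1/37.18 = 0.02689 M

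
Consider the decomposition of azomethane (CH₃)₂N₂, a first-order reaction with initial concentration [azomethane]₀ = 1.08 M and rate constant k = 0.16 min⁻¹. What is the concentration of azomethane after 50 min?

0.0003623 M

Step 1: For a first-order reaction: [azomethane] = [azomethane]₀ × e^(-kt)
Step 2: [azomethane] = 1.08 × e^(-0.16 × 50)
Step 3: [azomethane] = 1.08 × e^(-8)
Step 4: [azomethane] = 1.08 × 0.000335463 = 0.0003623 M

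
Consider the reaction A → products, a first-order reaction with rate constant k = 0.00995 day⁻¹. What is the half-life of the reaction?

69.66 day

Step 1: For a first-order reaction, t₁/₂ = ln(2)/k
Step 2: t₁/₂ = ln(2)/0.00995
Step 3: t₁/₂ = 0.6931/0.00995 = 69.66 day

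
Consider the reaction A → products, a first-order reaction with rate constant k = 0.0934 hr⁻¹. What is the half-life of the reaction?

7.421 hr

Step 1: For a first-order reaction, t₁/₂ = ln(2)/k
Step 2: t₁/₂ = ln(2)/0.0934
Step 3: t₁/₂ = 0.6931/0.0934 = 7.421 hr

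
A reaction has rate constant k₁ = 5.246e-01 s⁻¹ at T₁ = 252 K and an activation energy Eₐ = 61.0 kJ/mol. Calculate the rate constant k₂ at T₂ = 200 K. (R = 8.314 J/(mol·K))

2.705e-04 s⁻¹

Step 1: Use the two-temperature Arrhenius form: ln(k₂/k₁) = -Eₐ/R × (1/T₂ - 1/T₁)
Step 2: Convert Eₐ to J/mol: 61.0 kJ/mol = 61000 J/mol
Step 3: 1/T₂ - 1/T₁ = 1/200 - 1/252 = 1.031746e-03 K⁻¹
Step 4: ln(k₂/k₁) = -61000/8.314 × 1.031746e-03 = -7.56994
Step 5: k₂ = k₁ × exp(-7.56994) = 5.246e-01 × 5.15723e-04 = 2.705e-04 s⁻¹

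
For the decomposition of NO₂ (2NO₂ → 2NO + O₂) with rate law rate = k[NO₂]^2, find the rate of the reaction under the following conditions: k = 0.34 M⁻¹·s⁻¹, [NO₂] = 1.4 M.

0.6664 M/s

Step 1: Identify the rate law: rate = k[NO₂]^2
Step 2: Substitute values: rate = 0.34 × (1.4)^2
Step 3: Calculate: rate = 0.34 × 1.96 = 0.6664 M/s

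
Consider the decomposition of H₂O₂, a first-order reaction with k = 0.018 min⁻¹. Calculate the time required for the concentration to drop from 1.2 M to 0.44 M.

55.74 min

Step 1: For first-order: t = ln([H₂O₂]₀/[H₂O₂])/k
Step 2: t = ln(1.2/0.44)/0.018
Step 3: t = ln(2.727)/0.018
Step 4: t = 1.003/0.018 = 55.74 min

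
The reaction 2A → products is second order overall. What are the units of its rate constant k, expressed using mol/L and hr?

(mol/L)⁻¹·hr⁻¹

Step 1: For overall order n, rate = k × (concentration)^n.
Step 2: Rate has units mol/L·hr⁻¹; concentration term has units (mol/L)^2.
Step 3: k = rate / (concentration)^n, so units of k = (mol/L)^(1-2)·hr⁻¹ = (mol/L)⁻¹·hr⁻¹.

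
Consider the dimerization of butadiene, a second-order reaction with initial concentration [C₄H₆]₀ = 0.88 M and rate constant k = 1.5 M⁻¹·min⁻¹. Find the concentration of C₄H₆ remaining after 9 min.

0.06832 M

Step 1: For a second-order reaction: 1/[C₄H₆] = 1/[C₄H₆]₀ + kt
Step 2: 1/[C₄H₆] = 1/0.88 + 1.5 × 9
Step 3: 1/[C₄H₆] = 1.136 + 13.5 = 14.64
Step 4: [C₄H₆] = 1/14.64 = 0.06832 M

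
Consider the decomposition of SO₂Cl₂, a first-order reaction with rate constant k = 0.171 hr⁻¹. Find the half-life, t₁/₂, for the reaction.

4.053 hr

Step 1: For a first-order reaction, t₁/₂ = ln(2)/k
Step 2: t₁/₂ = ln(2)/0.171
Step 3: t₁/₂ = 0.6931/0.171 = 4.053 hr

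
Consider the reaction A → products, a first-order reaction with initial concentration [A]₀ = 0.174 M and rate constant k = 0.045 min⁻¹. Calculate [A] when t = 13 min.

0.09694 M

Step 1: For a first-order reaction: [A] = [A]₀ × e^(-kt)
Step 2: [A] = 0.174 × e^(-0.045 × 13)
Step 3: [A] = 0.174 × e^(-0.585)
Step 4: [A] = 0.174 × 0.557106 = 0.09694 M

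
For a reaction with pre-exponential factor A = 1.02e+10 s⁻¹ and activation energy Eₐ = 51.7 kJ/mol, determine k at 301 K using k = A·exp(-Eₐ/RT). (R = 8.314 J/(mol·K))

1.09e+01 s⁻¹

Step 1: Use the Arrhenius equation: k = A × exp(-Eₐ/RT)
Step 2: Convert Eₐ to J/mol: 51.7 kJ/mol = 51700 J/mol
Step 3: Calculate the exponent: -Eₐ/(RT) = -51700/(8.314 × 301) = -20.65923
Step 4: k = 1.02e+10 × exp(-20.65923)
Step 5: k = 1.02e+10 × 1.06613e-09 = 1.0875e+01 s⁻¹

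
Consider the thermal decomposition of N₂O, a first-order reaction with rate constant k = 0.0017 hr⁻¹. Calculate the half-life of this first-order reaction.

407.7 hr

Step 1: For a first-order reaction, t₁/₂ = ln(2)/k
Step 2: t₁/₂ = ln(2)/0.0017
Step 3: t₁/₂ = 0.6931/0.0017 = 407.7 hr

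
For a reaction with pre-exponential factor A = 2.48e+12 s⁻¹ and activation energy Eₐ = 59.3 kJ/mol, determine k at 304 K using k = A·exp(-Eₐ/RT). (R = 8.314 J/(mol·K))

1.60e+02 s⁻¹

Step 1: Use the Arrhenius equation: k = A × exp(-Eₐ/RT)
Step 2: Convert Eₐ to J/mol: 59.3 kJ/mol = 59300 J/mol
Step 3: Calculate the exponent: -Eₐ/(RT) = -59300/(8.314 × 304) = -23.46233
Step 4: k = 2.48e+12 × exp(-23.46233)
Step 5: k = 2.48e+12 × 6.46308e-11 = 1.6028e+02 s⁻¹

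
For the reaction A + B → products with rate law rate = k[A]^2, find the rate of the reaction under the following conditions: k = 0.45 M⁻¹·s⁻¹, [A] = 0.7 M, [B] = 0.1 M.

0.2205 M/s

Step 1: The rate law is rate = k[A]^2
Step 2: Note that the rate does not depend on [B] (zero order in B).
Step 3: rate = 0.45 × (0.7)^2 = 0.2205 M/s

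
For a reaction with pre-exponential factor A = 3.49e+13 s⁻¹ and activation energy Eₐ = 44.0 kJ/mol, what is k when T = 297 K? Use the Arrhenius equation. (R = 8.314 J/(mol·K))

6.37e+05 s⁻¹

Step 1: Use the Arrhenius equation: k = A × exp(-Eₐ/RT)
Step 2: Convert Eₐ to J/mol: 44.0 kJ/mol = 44000 J/mol
Step 3: Calculate the exponent: -Eₐ/(RT) = -44000/(8.314 × 297) = -17.81912
Step 4: k = 3.49e+13 × exp(-17.81912)
Step 5: k = 3.49e+13 × 1.82496e-08 = 6.3691e+05 s⁻¹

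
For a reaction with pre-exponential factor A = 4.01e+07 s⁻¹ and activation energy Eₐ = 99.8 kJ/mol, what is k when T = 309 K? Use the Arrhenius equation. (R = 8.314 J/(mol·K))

5.39e-10 s⁻¹

Step 1: Use the Arrhenius equation: k = A × exp(-Eₐ/RT)
Step 2: Convert Eₐ to J/mol: 99.8 kJ/mol = 99800 J/mol
Step 3: Calculate the exponent: -Eₐ/(RT) = -99800/(8.314 × 309) = -38.84741
Step 4: k = 4.01e+07 × exp(-38.84741)
Step 5: k = 4.01e+07 × 1.34519e-17 = 5.3942e-10 s⁻¹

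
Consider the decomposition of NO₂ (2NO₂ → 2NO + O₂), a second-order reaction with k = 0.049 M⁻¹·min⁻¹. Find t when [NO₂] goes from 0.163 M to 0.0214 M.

828.4 min

Step 1: For second-order: t = (1/[NO₂] - 1/[NO₂]₀)/k
Step 2: t = (1/0.0214 - 1/0.163)/0.049
Step 3: t = (46.73 - 6.135)/0.049
Step 4: t = 40.59/0.049 = 828.4 min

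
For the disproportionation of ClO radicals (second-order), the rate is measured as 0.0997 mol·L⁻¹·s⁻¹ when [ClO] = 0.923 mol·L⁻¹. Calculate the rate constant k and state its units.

0.117 (mol·L⁻¹)⁻¹·s⁻¹

Step 1: rate = k[ClO]^2, so k = rate / [ClO]^2.
Step 2: k = 0.0997 / (0.923)^2 = 0.0997 / 0.8519.
Step 3: k = 0.117 (mol·L⁻¹)⁻¹·s⁻¹.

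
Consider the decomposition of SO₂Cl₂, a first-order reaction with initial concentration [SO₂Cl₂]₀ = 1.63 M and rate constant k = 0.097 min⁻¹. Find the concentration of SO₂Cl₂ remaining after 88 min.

0.0003199 M

Step 1: For a first-order reaction: [SO₂Cl₂] = [SO₂Cl₂]₀ × e^(-kt)
Step 2: [SO₂Cl₂] = 1.63 × e^(-0.097 × 88)
Step 3: [SO₂Cl₂] = 1.63 × e^(-8.536)
Step 4: [SO₂Cl₂] = 1.63 × 0.000196274 = 0.0003199 M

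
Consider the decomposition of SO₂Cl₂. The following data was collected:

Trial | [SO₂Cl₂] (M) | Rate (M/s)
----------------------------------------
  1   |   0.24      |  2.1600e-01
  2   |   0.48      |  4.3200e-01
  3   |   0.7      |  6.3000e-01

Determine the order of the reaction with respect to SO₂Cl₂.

first order (1)

Step 1: Compare trials to find order n where rate₂/rate₁ = ([SO₂Cl₂]₂/[SO₂Cl₂]₁)^n
Step 2: rate₂/rate₁ = 4.3200e-01/2.1600e-01 = 2
Step 3: [SO₂Cl₂]₂/[SO₂Cl₂]₁ = 0.48/0.24 = 2
Step 4: n = ln(2)/ln(2) = 1.00 ≈ 1
Step 5: The reaction is first order in SO₂Cl₂.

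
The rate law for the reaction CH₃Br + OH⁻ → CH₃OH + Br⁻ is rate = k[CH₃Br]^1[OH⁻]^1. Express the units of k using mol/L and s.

(mol/L)⁻¹·s⁻¹

Step 1: Overall order = 1 + 1 = 2.
Step 2: rate has units mol/L·s⁻¹; [CH₃Br]^1[OH⁻]^1 has units (mol/L)^2.
Step 3: k = rate/([CH₃Br]^1[OH⁻]^1), so units of k = (mol/L)^(1-2)·s⁻¹ = (mol/L)⁻¹·s⁻¹.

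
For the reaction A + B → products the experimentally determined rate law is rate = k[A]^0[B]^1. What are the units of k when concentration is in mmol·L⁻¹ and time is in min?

min⁻¹

Step 1: Overall order = 0 + 1 = 1.
Step 2: rate has units mmol·L⁻¹·min⁻¹; [A]^0[B]^1 has units (mmol·L⁻¹)^1.
Step 3: k = rate/([A]^0[B]^1), so units of k = (mmol·L⁻¹)^(1-1)·min⁻¹ = min⁻¹.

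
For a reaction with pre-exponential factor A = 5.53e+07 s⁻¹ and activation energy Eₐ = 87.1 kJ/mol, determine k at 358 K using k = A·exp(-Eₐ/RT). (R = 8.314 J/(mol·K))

1.08e-05 s⁻¹

Step 1: Use the Arrhenius equation: k = A × exp(-Eₐ/RT)
Step 2: Convert Eₐ to J/mol: 87.1 kJ/mol = 87100 J/mol
Step 3: Calculate the exponent: -Eₐ/(RT) = -87100/(8.314 × 358) = -29.26342
Step 4: k = 5.53e+07 × exp(-29.26342)
Step 5: k = 5.53e+07 × 1.95460e-13 = 1.0809e-05 s⁻¹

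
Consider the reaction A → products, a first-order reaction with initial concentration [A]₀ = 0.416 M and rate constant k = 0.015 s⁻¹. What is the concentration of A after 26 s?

0.2817 M

Step 1: For a first-order reaction: [A] = [A]₀ × e^(-kt)
Step 2: [A] = 0.416 × e^(-0.015 × 26)
Step 3: [A] = 0.416 × e^(-0.39)
Step 4: [A] = 0.416 × 0.677057 = 0.2817 M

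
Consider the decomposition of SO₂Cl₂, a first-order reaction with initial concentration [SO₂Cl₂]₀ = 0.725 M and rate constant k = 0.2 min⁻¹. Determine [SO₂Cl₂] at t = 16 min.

0.02955 M

Step 1: For a first-order reaction: [SO₂Cl₂] = [SO₂Cl₂]₀ × e^(-kt)
Step 2: [SO₂Cl₂] = 0.725 × e^(-0.2 × 16)
Step 3: [SO₂Cl₂] = 0.725 × e^(-3.2)
Step 4: [SO₂Cl₂] = 0.725 × 0.0407622 = 0.02955 M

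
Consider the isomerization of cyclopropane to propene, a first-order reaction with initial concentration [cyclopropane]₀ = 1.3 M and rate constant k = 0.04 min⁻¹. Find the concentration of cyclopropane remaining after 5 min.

1.064 M

Step 1: For a first-order reaction: [cyclopropane] = [cyclopropane]₀ × e^(-kt)
Step 2: [cyclopropane] = 1.3 × e^(-0.04 × 5)
Step 3: [cyclopropane] = 1.3 × e^(-0.2)
Step 4: [cyclopropane] = 1.3 × 0.818731 = 1.064 M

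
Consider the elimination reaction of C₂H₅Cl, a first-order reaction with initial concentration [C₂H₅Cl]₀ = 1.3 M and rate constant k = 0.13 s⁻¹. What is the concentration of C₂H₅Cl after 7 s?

0.5233 M

Step 1: For a first-order reaction: [C₂H₅Cl] = [C₂H₅Cl]₀ × e^(-kt)
Step 2: [C₂H₅Cl] = 1.3 × e^(-0.13 × 7)
Step 3: [C₂H₅Cl] = 1.3 × e^(-0.91)
Step 4: [C₂H₅Cl] = 1.3 × 0.402524 = 0.5233 M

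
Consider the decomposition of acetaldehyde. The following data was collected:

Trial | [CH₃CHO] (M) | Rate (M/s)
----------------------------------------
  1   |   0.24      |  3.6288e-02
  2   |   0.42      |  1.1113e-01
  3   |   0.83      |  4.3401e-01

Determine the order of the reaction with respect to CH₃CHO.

second order (2)

Step 1: Compare trials to find order n where rate₂/rate₁ = ([CH₃CHO]₂/[CH₃CHO]₁)^n
Step 2: rate₂/rate₁ = 1.1113e-01/3.6288e-02 = 3.062
Step 3: [CH₃CHO]₂/[CH₃CHO]₁ = 0.42/0.24 = 1.75
Step 4: n = ln(3.062)/ln(1.75) = 2.00 ≈ 2
Step 5: The reaction is second order in CH₃CHO.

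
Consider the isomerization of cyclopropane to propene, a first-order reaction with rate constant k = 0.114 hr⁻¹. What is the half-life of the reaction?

6.08 hr

Step 1: For a first-order reaction, t₁/₂ = ln(2)/k
Step 2: t₁/₂ = ln(2)/0.114
Step 3: t₁/₂ = 0.6931/0.114 = 6.08 hr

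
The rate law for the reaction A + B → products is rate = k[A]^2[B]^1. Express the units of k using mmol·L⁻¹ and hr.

(mmol·L⁻¹)⁻²·hr⁻¹

Step 1: Overall order = 2 + 1 = 3.
Step 2: rate has units mmol·L⁻¹·hr⁻¹; [A]^2[B]^1 has units (mmol·L⁻¹)^3.
Step 3: k = rate/([A]^2[B]^1), so units of k = (mmol·L⁻¹)^(1-3)·hr⁻¹ = (mmol·L⁻¹)⁻²·hr⁻¹.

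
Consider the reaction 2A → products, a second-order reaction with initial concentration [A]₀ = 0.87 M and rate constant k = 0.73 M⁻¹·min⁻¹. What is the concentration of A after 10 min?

0.1184 M

Step 1: For a second-order reaction: 1/[A] = 1/[A]₀ + kt
Step 2: 1/[A] = 1/0.87 + 0.73 × 10
Step 3: 1/[A] = 1.149 + 7.3 = 8.449
Step 4: [A] = 1/8.449 = 0.1184 M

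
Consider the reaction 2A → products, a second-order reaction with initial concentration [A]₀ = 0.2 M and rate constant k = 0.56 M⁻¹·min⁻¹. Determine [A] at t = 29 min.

0.04708 M

Step 1: For a second-order reaction: 1/[A] = 1/[A]₀ + kt
Step 2: 1/[A] = 1/0.2 + 0.56 × 29
Step 3: 1/[A] = 5 + 16.24 = 21.24
Step 4: [A] = 1/21.24 = 0.04708 M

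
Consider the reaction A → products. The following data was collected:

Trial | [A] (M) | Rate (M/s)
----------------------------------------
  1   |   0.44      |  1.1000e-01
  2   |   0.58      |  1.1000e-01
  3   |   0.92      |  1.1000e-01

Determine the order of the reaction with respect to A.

zeroth order (0)

Step 1: Compare trials - when concentration changes, rate stays constant.
Step 2: rate₂/rate₁ = 1.1000e-01/1.1000e-01 = 1
Step 3: [A]₂/[A]₁ = 0.58/0.44 = 1.318
Step 4: Since rate ratio ≈ (conc ratio)^0, the reaction is zeroth order.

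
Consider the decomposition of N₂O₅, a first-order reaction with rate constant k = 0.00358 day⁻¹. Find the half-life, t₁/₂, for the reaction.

193.6 day

Step 1: For a first-order reaction, t₁/₂ = ln(2)/k
Step 2: t₁/₂ = ln(2)/0.00358
Step 3: t₁/₂ = 0.6931/0.00358 = 193.6 day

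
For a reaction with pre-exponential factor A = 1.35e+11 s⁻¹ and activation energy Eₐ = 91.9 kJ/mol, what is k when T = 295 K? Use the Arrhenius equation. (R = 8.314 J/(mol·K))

7.20e-06 s⁻¹

Step 1: Use the Arrhenius equation: k = A × exp(-Eₐ/RT)
Step 2: Convert Eₐ to J/mol: 91.9 kJ/mol = 91900 J/mol
Step 3: Calculate the exponent: -Eₐ/(RT) = -91900/(8.314 × 295) = -37.46998
Step 4: k = 1.35e+11 × exp(-37.46998)
Step 5: k = 1.35e+11 × 5.33328e-17 = 7.1999e-06 s⁻¹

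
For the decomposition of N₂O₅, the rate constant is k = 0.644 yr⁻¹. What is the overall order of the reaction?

first order (1)

Step 1: The units of k for an nth-order reaction are (concentration)^(1-n)·(time)⁻¹.
Step 2: Here k has units yr⁻¹, so the concentration exponent is 0.
Step 3: 1 - n = 0 ⇒ n = 1. The reaction is first order.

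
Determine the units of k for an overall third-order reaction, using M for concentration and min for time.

M⁻²·min⁻¹

Step 1: For overall order n, rate = k × (concentration)^n.
Step 2: Rate has units M·min⁻¹; concentration term has units M^3.
Step 3: k = rate / (concentration)^n, so units of k = M^(1-3)·min⁻¹ = M⁻²·min⁻¹.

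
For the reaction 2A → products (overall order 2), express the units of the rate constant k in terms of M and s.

M⁻¹·s⁻¹

Step 1: For overall order n, rate = k × (concentration)^n.
Step 2: Rate has units M·s⁻¹; concentration term has units M^2.
Step 3: k = rate / (concentration)^n, so units of k = M^(1-2)·s⁻¹ = M⁻¹·s⁻¹.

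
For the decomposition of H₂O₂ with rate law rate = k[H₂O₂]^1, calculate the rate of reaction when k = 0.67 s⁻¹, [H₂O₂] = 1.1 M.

0.737 M/s

Step 1: Identify the rate law: rate = k[H₂O₂]^1
Step 2: Substitute values: rate = 0.67 × (1.1)^1
Step 3: Calculate: rate = 0.67 × 1.1 = 0.737 M/s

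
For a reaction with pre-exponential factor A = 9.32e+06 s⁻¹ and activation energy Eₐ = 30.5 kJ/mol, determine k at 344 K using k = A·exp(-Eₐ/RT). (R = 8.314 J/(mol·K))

2.18e+02 s⁻¹

Step 1: Use the Arrhenius equation: k = A × exp(-Eₐ/RT)
Step 2: Convert Eₐ to J/mol: 30.5 kJ/mol = 30500 J/mol
Step 3: Calculate the exponent: -Eₐ/(RT) = -30500/(8.314 × 344) = -10.66428
Step 4: k = 9.32e+06 × exp(-10.66428)
Step 5: k = 9.32e+06 × 2.33648e-05 = 2.1776e+02 s⁻¹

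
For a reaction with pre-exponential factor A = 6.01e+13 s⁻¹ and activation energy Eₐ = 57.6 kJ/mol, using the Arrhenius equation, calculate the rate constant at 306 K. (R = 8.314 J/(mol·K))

8.83e+03 s⁻¹

Step 1: Use the Arrhenius equation: k = A × exp(-Eₐ/RT)
Step 2: Convert Eₐ to J/mol: 57.6 kJ/mol = 57600 J/mol
Step 3: Calculate the exponent: -Eₐ/(RT) = -57600/(8.314 × 306) = -22.64076
Step 4: k = 6.01e+13 × exp(-22.64076)
Step 5: k = 6.01e+13 × 1.46975e-10 = 8.8332e+03 s⁻¹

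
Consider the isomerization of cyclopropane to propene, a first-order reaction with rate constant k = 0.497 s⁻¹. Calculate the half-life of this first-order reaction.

1.395 s

Step 1: For a first-order reaction, t₁/₂ = ln(2)/k
Step 2: t₁/₂ = ln(2)/0.497
Step 3: t₁/₂ = 0.6931/0.497 = 1.395 s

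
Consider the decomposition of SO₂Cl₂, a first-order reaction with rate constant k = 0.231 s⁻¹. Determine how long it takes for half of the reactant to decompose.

3.001 s

Step 1: For a first-order reaction, t₁/₂ = ln(2)/k
Step 2: t₁/₂ = ln(2)/0.231
Step 3: t₁/₂ = 0.6931/0.231 = 3.001 s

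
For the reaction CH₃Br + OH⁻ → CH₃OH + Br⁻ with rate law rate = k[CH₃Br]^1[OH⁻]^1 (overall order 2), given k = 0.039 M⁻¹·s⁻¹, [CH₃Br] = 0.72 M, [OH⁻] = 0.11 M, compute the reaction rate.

0.003089 M/s

Step 1: The rate law is rate = k[CH₃Br]^1[OH⁻]^1, overall order = 1+1 = 2
Step 2: Substitute values: rate = 0.039 × (0.72)^1 × (0.11)^1
Step 3: rate = 0.039 × 0.72 × 0.11 = 0.0030888 M/s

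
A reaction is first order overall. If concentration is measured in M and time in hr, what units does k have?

hr⁻¹

Step 1: For overall order n, rate = k × (concentration)^n.
Step 2: Rate has units M·hr⁻¹; concentration term has units M^1.
Step 3: k = rate / (concentration)^n, so units of k = M^(1-1)·hr⁻¹ = hr⁻¹.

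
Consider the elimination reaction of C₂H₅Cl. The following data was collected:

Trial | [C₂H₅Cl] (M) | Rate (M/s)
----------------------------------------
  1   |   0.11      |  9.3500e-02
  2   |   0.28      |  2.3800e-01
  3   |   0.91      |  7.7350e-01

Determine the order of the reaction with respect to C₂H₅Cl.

first order (1)

Step 1: Compare trials to find order n where rate₂/rate₁ = ([C₂H₅Cl]₂/[C₂H₅Cl]₁)^n
Step 2: rate₂/rate₁ = 2.3800e-01/9.3500e-02 = 2.545
Step 3: [C₂H₅Cl]₂/[C₂H₅Cl]₁ = 0.28/0.11 = 2.545
Step 4: n = ln(2.545)/ln(2.545) = 1.00 ≈ 1
Step 5: The reaction is first order in C₂H₅Cl.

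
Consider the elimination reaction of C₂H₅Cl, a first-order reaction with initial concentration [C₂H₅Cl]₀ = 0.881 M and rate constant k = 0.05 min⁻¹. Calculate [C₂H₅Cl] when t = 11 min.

0.5083 M

Step 1: For a first-order reaction: [C₂H₅Cl] = [C₂H₅Cl]₀ × e^(-kt)
Step 2: [C₂H₅Cl] = 0.881 × e^(-0.05 × 11)
Step 3: [C₂H₅Cl] = 0.881 × e^(-0.55)
Step 4: [C₂H₅Cl] = 0.881 × 0.57695 = 0.5083 M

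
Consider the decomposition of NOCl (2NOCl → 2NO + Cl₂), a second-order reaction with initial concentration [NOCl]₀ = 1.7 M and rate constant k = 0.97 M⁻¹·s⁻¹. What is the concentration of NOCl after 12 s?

0.08178 M

Step 1: For a second-order reaction: 1/[NOCl] = 1/[NOCl]₀ + kt
Step 2: 1/[NOCl] = 1/1.7 + 0.97 × 12
Step 3: 1/[NOCl] = 0.5882 + 11.64 = 12.23
Step 4: [NOCl] = 1/12.23 = 0.08178 M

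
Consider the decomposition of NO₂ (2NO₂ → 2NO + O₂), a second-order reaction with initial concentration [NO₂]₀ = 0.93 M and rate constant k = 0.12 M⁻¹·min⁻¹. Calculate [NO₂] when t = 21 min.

0.2781 M

Step 1: For a second-order reaction: 1/[NO₂] = 1/[NO₂]₀ + kt
Step 2: 1/[NO₂] = 1/0.93 + 0.12 × 21
Step 3: 1/[NO₂] = 1.075 + 2.52 = 3.595
Step 4: [NO₂] = 1/3.595 = 0.2781 M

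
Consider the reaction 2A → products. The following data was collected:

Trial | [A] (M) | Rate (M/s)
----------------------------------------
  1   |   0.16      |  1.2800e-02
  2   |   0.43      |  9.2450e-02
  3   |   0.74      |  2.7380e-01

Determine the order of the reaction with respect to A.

second order (2)

Step 1: Compare trials to find order n where rate₂/rate₁ = ([A]₂/[A]₁)^n
Step 2: rate₂/rate₁ = 9.2450e-02/1.2800e-02 = 7.223
Step 3: [A]₂/[A]₁ = 0.43/0.16 = 2.688
Step 4: n = ln(7.223)/ln(2.688) = 2.00 ≈ 2
Step 5: The reaction is second order in A.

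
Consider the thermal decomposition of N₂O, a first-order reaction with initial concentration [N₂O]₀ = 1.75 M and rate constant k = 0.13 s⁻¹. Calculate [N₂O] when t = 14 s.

0.2835 M

Step 1: For a first-order reaction: [N₂O] = [N₂O]₀ × e^(-kt)
Step 2: [N₂O] = 1.75 × e^(-0.13 × 14)
Step 3: [N₂O] = 1.75 × e^(-1.82)
Step 4: [N₂O] = 1.75 × 0.162026 = 0.2835 M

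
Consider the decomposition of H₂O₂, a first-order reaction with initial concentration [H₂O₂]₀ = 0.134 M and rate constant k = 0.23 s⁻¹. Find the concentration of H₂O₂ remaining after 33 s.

6.773e-05 M

Step 1: For a first-order reaction: [H₂O₂] = [H₂O₂]₀ × e^(-kt)
Step 2: [H₂O₂] = 0.134 × e^(-0.23 × 33)
Step 3: [H₂O₂] = 0.134 × e^(-7.59)
Step 4: [H₂O₂] = 0.134 × 0.000505481 = 6.773e-05 M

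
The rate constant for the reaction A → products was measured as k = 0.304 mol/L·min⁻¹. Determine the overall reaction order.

zeroth order (0)

Step 1: The units of k for an nth-order reaction are (concentration)^(1-n)·(time)⁻¹.
Step 2: Here k has units mol/L·min⁻¹, so the concentration exponent is 1.
Step 3: 1 - n = 1 ⇒ n = 0. The reaction is zeroth order.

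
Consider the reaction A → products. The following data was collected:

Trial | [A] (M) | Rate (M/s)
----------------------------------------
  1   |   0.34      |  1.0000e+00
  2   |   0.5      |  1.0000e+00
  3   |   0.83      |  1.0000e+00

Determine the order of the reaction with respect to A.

zeroth order (0)

Step 1: Compare trials - when concentration changes, rate stays constant.
Step 2: rate₂/rate₁ = 1.0000e+00/1.0000e+00 = 1
Step 3: [A]₂/[A]₁ = 0.5/0.34 = 1.471
Step 4: Since rate ratio ≈ (conc ratio)^0, the reaction is zeroth order.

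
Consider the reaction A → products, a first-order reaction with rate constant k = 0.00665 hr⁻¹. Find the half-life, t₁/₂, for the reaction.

104.2 hr

Step 1: For a first-order reaction, t₁/₂ = ln(2)/k
Step 2: t₁/₂ = ln(2)/0.00665
Step 3: t₁/₂ = 0.6931/0.00665 = 104.2 hr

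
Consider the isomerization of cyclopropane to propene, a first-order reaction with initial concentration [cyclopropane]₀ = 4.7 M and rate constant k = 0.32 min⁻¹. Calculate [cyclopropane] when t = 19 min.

0.01075 M

Step 1: For a first-order reaction: [cyclopropane] = [cyclopropane]₀ × e^(-kt)
Step 2: [cyclopropane] = 4.7 × e^(-0.32 × 19)
Step 3: [cyclopropane] = 4.7 × e^(-6.08)
Step 4: [cyclopropane] = 4.7 × 0.00228818 = 0.01075 M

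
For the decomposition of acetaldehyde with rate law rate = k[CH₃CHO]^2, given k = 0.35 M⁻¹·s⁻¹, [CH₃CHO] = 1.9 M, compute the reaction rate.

1.263 M/s

Step 1: Identify the rate law: rate = k[CH₃CHO]^2
Step 2: Substitute values: rate = 0.35 × (1.9)^2
Step 3: Calculate: rate = 0.35 × 3.61 = 1.2635 M/s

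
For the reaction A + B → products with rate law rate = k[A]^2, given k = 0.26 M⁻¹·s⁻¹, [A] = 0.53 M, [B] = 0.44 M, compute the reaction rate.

0.07303 M/s

Step 1: The rate law is rate = k[A]^2
Step 2: Note that the rate does not depend on [B] (zero order in B).
Step 3: rate = 0.26 × (0.53)^2 = 0.073034 M/s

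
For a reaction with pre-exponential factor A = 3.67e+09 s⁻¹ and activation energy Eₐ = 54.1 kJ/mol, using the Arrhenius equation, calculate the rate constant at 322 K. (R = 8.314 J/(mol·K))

6.14e+00 s⁻¹

Step 1: Use the Arrhenius equation: k = A × exp(-Eₐ/RT)
Step 2: Convert Eₐ to J/mol: 54.1 kJ/mol = 54100 J/mol
Step 3: Calculate the exponent: -Eₐ/(RT) = -54100/(8.314 × 322) = -20.20837
Step 4: k = 3.67e+09 × exp(-20.20837)
Step 5: k = 3.67e+09 × 1.67346e-09 = 6.1416e+00 s⁻¹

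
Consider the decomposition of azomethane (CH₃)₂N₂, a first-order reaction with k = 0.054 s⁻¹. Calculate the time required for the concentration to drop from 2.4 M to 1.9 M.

4.326 s

Step 1: For first-order: t = ln([azomethane]₀/[azomethane])/k
Step 2: t = ln(2.4/1.9)/0.054
Step 3: t = ln(1.263)/0.054
Step 4: t = 0.2336/0.054 = 4.326 s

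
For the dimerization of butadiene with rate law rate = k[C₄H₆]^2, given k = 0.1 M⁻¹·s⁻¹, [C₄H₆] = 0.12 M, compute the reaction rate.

0.00144 M/s

Step 1: Identify the rate law: rate = k[C₄H₆]^2
Step 2: Substitute values: rate = 0.1 × (0.12)^2
Step 3: Calculate: rate = 0.1 × 0.0144 = 0.00144 M/s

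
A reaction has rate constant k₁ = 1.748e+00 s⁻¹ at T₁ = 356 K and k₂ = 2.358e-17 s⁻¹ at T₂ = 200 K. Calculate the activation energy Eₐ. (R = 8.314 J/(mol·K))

147.4 kJ/mol

Step 1: Use the two-temperature Arrhenius form: ln(k₂/k₁) = -Eₐ/R × (1/T₂ - 1/T₁)
Step 2: ln(k₂/k₁) = ln(2.358e-17/1.748e+00) = ln(1.34897e-17) = -38.8446
Step 3: 1/T₂ - 1/T₁ = 1/200 - 1/356 = 2.191011e-03 K⁻¹
Step 4: Eₐ = -R × ln(k₂/k₁) / (1/T₂ - 1/T₁) = -8.314 × -38.8446 / 2.191011e-03
Step 5: Eₐ = 1.4740e+05 J/mol = 147.4 kJ/mol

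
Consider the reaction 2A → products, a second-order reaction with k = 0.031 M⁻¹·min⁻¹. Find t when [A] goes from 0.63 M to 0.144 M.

172.8 min

Step 1: For second-order: t = (1/[A] - 1/[A]₀)/k
Step 2: t = (1/0.144 - 1/0.63)/0.031
Step 3: t = (6.944 - 1.587)/0.031
Step 4: t = 5.357/0.031 = 172.8 min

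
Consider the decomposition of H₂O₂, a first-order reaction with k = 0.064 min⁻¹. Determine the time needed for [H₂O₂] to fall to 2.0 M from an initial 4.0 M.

10.83 min

Step 1: For first-order: t = ln([H₂O₂]₀/[H₂O₂])/k
Step 2: t = ln(4.0/2.0)/0.064
Step 3: t = ln(2)/0.064
Step 4: t = 0.6931/0.064 = 10.83 min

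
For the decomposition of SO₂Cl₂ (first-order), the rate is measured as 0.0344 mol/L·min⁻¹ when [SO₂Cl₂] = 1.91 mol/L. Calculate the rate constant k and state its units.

0.01801 min⁻¹

Step 1: rate = k[SO₂Cl₂]^1, so k = rate / [SO₂Cl₂]^1.
Step 2: k = 0.0344 / (1.91)^1 = 0.0344 / 1.91.
Step 3: k = 0.01801 min⁻¹.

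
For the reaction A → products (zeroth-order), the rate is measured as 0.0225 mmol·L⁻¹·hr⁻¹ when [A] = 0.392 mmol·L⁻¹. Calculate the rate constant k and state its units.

0.0225 mmol·L⁻¹·hr⁻¹

Step 1: For a zeroth-order reaction, rate = k (independent of concentration).
Step 2: k = rate = 0.0225 mmol·L⁻¹·hr⁻¹.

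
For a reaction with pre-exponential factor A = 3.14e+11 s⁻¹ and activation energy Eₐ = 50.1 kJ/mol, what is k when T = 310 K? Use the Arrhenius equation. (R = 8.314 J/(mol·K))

1.13e+03 s⁻¹

Step 1: Use the Arrhenius equation: k = A × exp(-Eₐ/RT)
Step 2: Convert Eₐ to J/mol: 50.1 kJ/mol = 50100 J/mol
Step 3: Calculate the exponent: -Eₐ/(RT) = -50100/(8.314 × 310) = -19.43865
Step 4: k = 3.14e+11 × exp(-19.43865)
Step 5: k = 3.14e+11 × 3.61328e-09 = 1.1346e+03 s⁻¹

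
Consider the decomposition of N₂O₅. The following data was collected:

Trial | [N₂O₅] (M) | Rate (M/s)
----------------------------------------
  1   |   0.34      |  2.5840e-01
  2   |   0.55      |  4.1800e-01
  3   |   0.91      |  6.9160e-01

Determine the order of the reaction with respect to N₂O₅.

first order (1)

Step 1: Compare trials to find order n where rate₂/rate₁ = ([N₂O₅]₂/[N₂O₅]₁)^n
Step 2: rate₂/rate₁ = 4.1800e-01/2.5840e-01 = 1.618
Step 3: [N₂O₅]₂/[N₂O₅]₁ = 0.55/0.34 = 1.618
Step 4: n = ln(1.618)/ln(1.618) = 1.00 ≈ 1
Step 5: The reaction is first order in N₂O₅.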